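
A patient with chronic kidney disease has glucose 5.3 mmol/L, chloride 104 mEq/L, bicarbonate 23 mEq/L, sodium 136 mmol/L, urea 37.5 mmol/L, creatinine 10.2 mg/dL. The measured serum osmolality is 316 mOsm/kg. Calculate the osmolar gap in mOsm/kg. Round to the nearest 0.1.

Calculated osmolality = 2·Na + glucose + urea
= 2·136 + 5.3 + 37.5
= 272 + 5.30 + 37.50
= 314.8 mOsm/kg ≈ 314.8 mOsm/kg
Osmolar gap = measured − calculated = 316 − 314.8 = 1.2 mOsm/kg

1.2 mOsm/kg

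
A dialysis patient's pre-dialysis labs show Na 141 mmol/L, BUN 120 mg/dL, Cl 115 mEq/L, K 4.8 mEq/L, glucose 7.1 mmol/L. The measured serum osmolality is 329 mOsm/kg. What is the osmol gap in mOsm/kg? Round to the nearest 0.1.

Calculated osmolality = 2·Na + glucose + BUN/2.8
= 2·141 + 7.1 + 120/2.8
= 282 + 7.10 + 42.86
= 331.96 mOsm/kg ≈ 332.0 mOsm/kg
Osmolar gap = measured − calculated = 329 − 332.0 = -3.0 mOsm/kg

-3.0 mOsm/kg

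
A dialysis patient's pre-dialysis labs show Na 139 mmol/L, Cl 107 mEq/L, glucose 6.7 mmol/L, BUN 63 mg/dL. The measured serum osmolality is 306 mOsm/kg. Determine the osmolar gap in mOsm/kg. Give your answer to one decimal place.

-1.2 mOsm/kg

Calculated osmolality = 2·Na + glucose + BUN/2.8
= 2·139 + 6.7 + 63/2.8
= 278 + 6.70 + 22.50
= 307.2 mOsm/kg ≈ 307.2 mOsm/kg
Osmolar gap = measured − calculated = 306 − 307.2 = -1.2 mOsm/kg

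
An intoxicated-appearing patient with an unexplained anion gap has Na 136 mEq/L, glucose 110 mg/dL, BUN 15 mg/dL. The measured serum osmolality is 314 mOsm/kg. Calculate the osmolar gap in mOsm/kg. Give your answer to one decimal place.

Calculated osmolality = 2·Na + glucose/18 + BUN/2.8
= 2·136 + 110/18 + 15/2.8
= 272 + 6.11 + 5.36
= 283.47 mOsm/kg ≈ 283.5 mOsm/kg
Osmolar gap = measured − calculated = 314 − 283.5 = 30.5 mOsm/kg

30.5 mOsm/kg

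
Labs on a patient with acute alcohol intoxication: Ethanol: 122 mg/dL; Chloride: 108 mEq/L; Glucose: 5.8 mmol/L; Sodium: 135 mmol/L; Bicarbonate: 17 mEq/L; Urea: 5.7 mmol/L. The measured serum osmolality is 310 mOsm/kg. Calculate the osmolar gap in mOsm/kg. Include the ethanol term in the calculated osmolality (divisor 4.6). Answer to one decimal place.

Calculated osmolality = 2·Na + glucose + urea + ethanol/4.6
= 2·135 + 5.8 + 5.7 + 122/4.6
= 270 + 5.80 + 5.70 + 26.52
= 308.02 mOsm/kg ≈ 308.0 mOsm/kg
Osmolar gap = measured − calculated = 310 − 308.0 = 2.0 mOsm/kg

2.0 mOsm/kg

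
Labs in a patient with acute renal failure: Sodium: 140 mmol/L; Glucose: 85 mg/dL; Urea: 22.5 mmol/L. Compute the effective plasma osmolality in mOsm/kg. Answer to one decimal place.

Effective osmolality excludes urea (freely permeant across cell membranes):
2·Na + glucose/18
= 2·140 + 85/18
= 280 + 4.72
= 284.72 mOsm/kg

284.7 mOsm/kg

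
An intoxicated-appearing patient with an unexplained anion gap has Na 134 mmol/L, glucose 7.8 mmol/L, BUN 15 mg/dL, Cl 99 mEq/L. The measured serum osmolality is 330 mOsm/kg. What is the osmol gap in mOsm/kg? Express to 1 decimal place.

48.8 mOsm/kg

Calculated osmolality = 2·Na + glucose + BUN/2.8
= 2·134 + 7.8 + 15/2.8
= 268 + 7.80 + 5.36
= 281.16 mOsm/kg ≈ 281.2 mOsm/kg
Osmolar gap = measured − calculated = 330 − 281.2 = 48.8 mOsm/kg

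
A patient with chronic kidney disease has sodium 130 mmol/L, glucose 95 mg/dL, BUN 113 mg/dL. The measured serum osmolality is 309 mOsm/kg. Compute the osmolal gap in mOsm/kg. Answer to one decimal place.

3.4 mOsm/kg

Calculated osmolality = 2·Na + glucose/18 + BUN/2.8
= 2·130 + 95/18 + 113/2.8
= 260 + 5.28 + 40.36
= 305.64 mOsm/kg ≈ 305.6 mOsm/kg
Osmolar gap = measured − calculated = 309 − 305.6 = 3.4 mOsm/kg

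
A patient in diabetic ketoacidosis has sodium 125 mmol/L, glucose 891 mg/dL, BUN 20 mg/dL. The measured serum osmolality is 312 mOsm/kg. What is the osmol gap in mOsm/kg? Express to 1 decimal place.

Calculated osmolality = 2·Na + glucose/18 + BUN/2.8
= 2·125 + 891/18 + 20/2.8
= 250 + 49.50 + 7.14
= 306.64 mOsm/kg ≈ 306.6 mOsm/kg
Osmolar gap = measured − calculated = 312 − 306.6 = 5.4 mOsm/kg

5.4 mOsm/kg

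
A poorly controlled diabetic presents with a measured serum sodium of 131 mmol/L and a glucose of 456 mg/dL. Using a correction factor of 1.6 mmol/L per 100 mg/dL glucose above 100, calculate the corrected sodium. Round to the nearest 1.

Corrected Na = measured Na + 1.6 · (glucose − 100)/100
= 131 + 1.6 · (456 − 100)/100
= 131 + 5.7
= 136.7 mmol/L

137 mmol/L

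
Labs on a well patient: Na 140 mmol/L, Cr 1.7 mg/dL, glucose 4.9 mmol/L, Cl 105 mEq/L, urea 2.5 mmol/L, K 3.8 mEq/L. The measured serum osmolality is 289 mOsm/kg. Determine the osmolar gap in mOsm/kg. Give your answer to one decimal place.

1.6 mOsm/kg

Calculated osmolality = 2·Na + glucose + urea
= 2·140 + 4.9 + 2.5
= 280 + 4.90 + 2.50
= 287.4 mOsm/kg ≈ 287.4 mOsm/kg
Osmolar gap = measured − calculated = 289 − 287.4 = 1.6 mOsm/kg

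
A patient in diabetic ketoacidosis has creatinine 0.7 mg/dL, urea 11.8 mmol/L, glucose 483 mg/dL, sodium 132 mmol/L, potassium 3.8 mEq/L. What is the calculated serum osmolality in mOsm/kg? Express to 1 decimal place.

Calculated osmolality = 2·Na + glucose/18 + urea
= 2·132 + 483/18 + 11.8
= 264 + 26.83 + 11.80
= 302.63 mOsm/kg

302.6 mOsm/kg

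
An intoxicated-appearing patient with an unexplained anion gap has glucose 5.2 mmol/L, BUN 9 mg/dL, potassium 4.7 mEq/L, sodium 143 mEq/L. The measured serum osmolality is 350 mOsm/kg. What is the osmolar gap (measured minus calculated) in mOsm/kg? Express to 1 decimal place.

Calculated osmolality = 2·Na + glucose + BUN/2.8
= 2·143 + 5.2 + 9/2.8
= 286 + 5.20 + 3.21
= 294.41 mOsm/kg ≈ 294.4 mOsm/kg
Osmolar gap = measured − calculated = 350 − 294.4 = 55.6 mOsm/kg

55.6 mOsm/kg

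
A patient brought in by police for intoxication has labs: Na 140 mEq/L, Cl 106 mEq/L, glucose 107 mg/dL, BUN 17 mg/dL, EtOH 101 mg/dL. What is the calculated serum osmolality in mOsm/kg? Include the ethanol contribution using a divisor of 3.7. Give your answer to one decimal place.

Calculated osmolality = 2·Na + glucose/18 + BUN/2.8 + ethanol/3.7
= 2·140 + 107/18 + 17/2.8 + 101/3.7
= 280 + 5.94 + 6.07 + 27.30
= 319.31 mOsm/kg

319.3 mOsm/kg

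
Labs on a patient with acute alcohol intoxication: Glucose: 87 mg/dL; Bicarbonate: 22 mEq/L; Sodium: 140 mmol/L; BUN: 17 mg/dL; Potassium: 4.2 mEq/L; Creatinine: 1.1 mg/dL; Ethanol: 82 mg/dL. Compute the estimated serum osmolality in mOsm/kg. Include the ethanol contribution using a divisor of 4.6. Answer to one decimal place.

Calculated osmolality = 2·Na + glucose/18 + BUN/2.8 + ethanol/4.6
= 2·140 + 87/18 + 17/2.8 + 82/4.6
= 280 + 4.83 + 6.07 + 17.83
= 308.73 mOsm/kg

308.7 mOsm/kg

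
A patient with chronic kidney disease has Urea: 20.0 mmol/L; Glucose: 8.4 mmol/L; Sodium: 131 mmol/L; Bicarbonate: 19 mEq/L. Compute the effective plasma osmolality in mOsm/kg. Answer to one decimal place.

Effective osmolality excludes urea (freely permeant across cell membranes):
2·Na + glucose
= 2·131 + 8.4
= 262 + 8.4
= 270.4 mOsm/kg

270.4 mOsm/kg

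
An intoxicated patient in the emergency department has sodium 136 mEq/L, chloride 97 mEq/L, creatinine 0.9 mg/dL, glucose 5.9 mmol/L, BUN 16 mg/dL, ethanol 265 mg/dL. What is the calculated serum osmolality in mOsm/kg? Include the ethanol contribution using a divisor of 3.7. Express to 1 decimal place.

355.2 mOsm/kg

Calculated osmolality = 2·Na + glucose + BUN/2.8 + ethanol/3.7
= 2·136 + 5.9 + 16/2.8 + 265/3.7
= 272 + 5.90 + 5.71 + 71.62
= 355.23 mOsm/kg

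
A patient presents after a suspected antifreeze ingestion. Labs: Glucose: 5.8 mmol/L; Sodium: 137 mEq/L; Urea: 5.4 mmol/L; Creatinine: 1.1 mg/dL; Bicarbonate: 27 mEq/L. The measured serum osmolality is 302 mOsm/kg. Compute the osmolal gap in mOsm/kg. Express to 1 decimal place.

Calculated osmolality = 2·Na + glucose + urea
= 2·137 + 5.8 + 5.4
= 274 + 5.80 + 5.40
= 285.2 mOsm/kg ≈ 285.2 mOsm/kg
Osmolar gap = measured − calculated = 302 − 285.2 = 16.8 mOsm/kg

16.8 mOsm/kg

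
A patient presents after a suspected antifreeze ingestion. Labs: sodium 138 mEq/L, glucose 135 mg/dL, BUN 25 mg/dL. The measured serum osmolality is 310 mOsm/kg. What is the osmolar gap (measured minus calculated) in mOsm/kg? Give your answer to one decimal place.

Calculated osmolality = 2·Na + glucose/18 + BUN/2.8
= 2·138 + 135/18 + 25/2.8
= 276 + 7.50 + 8.93
= 292.43 mOsm/kg ≈ 292.4 mOsm/kg
Osmolar gap = measured − calculated = 310 − 292.4 = 17.6 mOsm/kg

17.6 mOsm/kg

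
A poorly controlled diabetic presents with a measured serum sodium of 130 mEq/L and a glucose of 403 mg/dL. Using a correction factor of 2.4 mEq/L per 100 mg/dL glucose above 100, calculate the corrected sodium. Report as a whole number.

137 mEq/L

Corrected Na = measured Na + 2.4 · (glucose − 100)/100
= 130 + 2.4 · (403 − 100)/100
= 130 + 7.3
= 137.3 mEq/L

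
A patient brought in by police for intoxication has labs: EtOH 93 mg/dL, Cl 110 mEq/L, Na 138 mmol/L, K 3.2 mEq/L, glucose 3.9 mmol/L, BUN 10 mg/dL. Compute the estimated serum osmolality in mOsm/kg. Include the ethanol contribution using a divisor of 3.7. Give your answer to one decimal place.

Calculated osmolality = 2·Na + glucose + BUN/2.8 + ethanol/3.7
= 2·138 + 3.9 + 10/2.8 + 93/3.7
= 276 + 3.90 + 3.57 + 25.14
= 308.61 mOsm/kg

308.6 mOsm/kg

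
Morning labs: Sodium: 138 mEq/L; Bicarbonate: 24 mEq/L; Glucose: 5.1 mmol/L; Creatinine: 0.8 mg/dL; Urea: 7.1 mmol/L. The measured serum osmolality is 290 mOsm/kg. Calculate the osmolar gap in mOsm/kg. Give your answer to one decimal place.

Calculated osmolality = 2·Na + glucose + urea
= 2·138 + 5.1 + 7.1
= 276 + 5.10 + 7.10
= 288.2 mOsm/kg ≈ 288.2 mOsm/kg
Osmolar gap = measured − calculated = 290 − 288.2 = 1.8 mOsm/kg

1.8 mOsm/kg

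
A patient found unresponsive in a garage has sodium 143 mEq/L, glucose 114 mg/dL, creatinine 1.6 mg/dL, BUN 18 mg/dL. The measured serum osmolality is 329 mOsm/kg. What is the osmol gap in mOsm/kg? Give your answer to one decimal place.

30.2 mOsm/kg

Calculated osmolality = 2·Na + glucose/18 + BUN/2.8
= 2·143 + 114/18 + 18/2.8
= 286 + 6.33 + 6.43
= 298.76 mOsm/kg ≈ 298.8 mOsm/kg
Osmolar gap = measured − calculated = 329 − 298.8 = 30.2 mOsm/kg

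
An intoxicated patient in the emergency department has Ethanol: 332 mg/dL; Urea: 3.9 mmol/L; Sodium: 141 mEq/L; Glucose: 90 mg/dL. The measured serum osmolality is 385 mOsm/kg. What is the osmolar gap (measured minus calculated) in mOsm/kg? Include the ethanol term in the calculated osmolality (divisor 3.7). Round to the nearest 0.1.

Calculated osmolality = 2·Na + glucose/18 + urea + ethanol/3.7
= 2·141 + 90/18 + 3.9 + 332/3.7
= 282 + 5 + 3.90 + 89.73
= 380.63 mOsm/kg ≈ 380.6 mOsm/kg
Osmolar gap = measured − calculated = 385 − 380.6 = 4.4 mOsm/kg

4.4 mOsm/kg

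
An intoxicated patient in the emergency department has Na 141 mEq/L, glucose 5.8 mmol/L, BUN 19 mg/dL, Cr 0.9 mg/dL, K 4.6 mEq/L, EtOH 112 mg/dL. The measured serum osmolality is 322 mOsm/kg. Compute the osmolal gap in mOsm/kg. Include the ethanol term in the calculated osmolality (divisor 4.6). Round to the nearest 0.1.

Calculated osmolality = 2·Na + glucose + BUN/2.8 + ethanol/4.6
= 2·141 + 5.8 + 19/2.8 + 112/4.6
= 282 + 5.80 + 6.79 + 24.35
= 318.94 mOsm/kg ≈ 318.9 mOsm/kg
Osmolar gap = measured − calculated = 322 − 318.9 = 3.1 mOsm/kg

3.1 mOsm/kg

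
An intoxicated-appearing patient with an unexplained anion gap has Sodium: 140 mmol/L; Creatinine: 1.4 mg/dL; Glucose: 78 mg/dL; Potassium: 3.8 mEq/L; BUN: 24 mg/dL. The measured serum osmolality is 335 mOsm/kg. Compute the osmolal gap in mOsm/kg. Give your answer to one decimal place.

Calculated osmolality = 2·Na + glucose/18 + BUN/2.8
= 2·140 + 78/18 + 24/2.8
= 280 + 4.33 + 8.57
= 292.9 mOsm/kg ≈ 292.9 mOsm/kg
Osmolar gap = measured − calculated = 335 − 292.9 = 42.1 mOsm/kg

42.1 mOsm/kg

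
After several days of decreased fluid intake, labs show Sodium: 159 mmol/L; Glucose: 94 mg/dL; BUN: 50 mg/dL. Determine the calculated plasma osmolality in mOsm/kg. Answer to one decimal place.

Calculated osmolality = 2·Na + glucose/18 + BUN/2.8
= 2·159 + 94/18 + 50/2.8
= 318 + 5.22 + 17.86
= 341.08 mOsm/kg

341.1 mOsm/kg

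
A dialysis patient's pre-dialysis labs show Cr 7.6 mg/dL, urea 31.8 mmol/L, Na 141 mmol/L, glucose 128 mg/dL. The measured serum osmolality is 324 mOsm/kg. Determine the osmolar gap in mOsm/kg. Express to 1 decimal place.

3.1 mOsm/kg

Calculated osmolality = 2·Na + glucose/18 + urea
= 2·141 + 128/18 + 31.8
= 282 + 7.11 + 31.80
= 320.91 mOsm/kg ≈ 320.9 mOsm/kg
Osmolar gap = measured − calculated = 324 − 320.9 = 3.1 mOsm/kg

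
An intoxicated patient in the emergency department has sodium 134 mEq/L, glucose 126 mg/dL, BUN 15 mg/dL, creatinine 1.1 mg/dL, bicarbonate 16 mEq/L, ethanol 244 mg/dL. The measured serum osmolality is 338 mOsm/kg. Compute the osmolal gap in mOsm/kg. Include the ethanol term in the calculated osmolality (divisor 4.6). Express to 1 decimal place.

4.6 mOsm/kg

Calculated osmolality = 2·Na + glucose/18 + BUN/2.8 + ethanol/4.6
= 2·134 + 126/18 + 15/2.8 + 244/4.6
= 268 + 7 + 5.36 + 53.04
= 333.4 mOsm/kg ≈ 333.4 mOsm/kg
Osmolar gap = measured − calculated = 338 − 333.4 = 4.6 mOsm/kg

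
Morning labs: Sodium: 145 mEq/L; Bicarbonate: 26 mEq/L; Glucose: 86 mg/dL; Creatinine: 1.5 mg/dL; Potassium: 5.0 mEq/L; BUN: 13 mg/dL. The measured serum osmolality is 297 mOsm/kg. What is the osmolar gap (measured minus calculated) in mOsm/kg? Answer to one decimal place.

Calculated osmolality = 2·Na + glucose/18 + BUN/2.8
= 2·145 + 86/18 + 13/2.8
= 290 + 4.78 + 4.64
= 299.42 mOsm/kg ≈ 299.4 mOsm/kg
Osmolar gap = measured − calculated = 297 − 299.4 = -2.4 mOsm/kg

-2.4 mOsm/kg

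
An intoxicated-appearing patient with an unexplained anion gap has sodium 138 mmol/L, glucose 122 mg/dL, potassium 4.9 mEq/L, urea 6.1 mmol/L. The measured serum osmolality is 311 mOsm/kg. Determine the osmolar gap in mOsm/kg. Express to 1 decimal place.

22.1 mOsm/kg

Calculated osmolality = 2·Na + glucose/18 + urea
= 2·138 + 122/18 + 6.1
= 276 + 6.78 + 6.10
= 288.88 mOsm/kg ≈ 288.9 mOsm/kg
Osmolar gap = measured − calculated = 311 − 288.9 = 22.1 mOsm/kg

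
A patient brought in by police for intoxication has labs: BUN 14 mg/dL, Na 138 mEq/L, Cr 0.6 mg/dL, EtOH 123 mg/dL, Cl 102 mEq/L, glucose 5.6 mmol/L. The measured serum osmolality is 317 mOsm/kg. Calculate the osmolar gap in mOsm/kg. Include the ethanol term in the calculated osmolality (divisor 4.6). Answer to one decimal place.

3.7 mOsm/kg

Calculated osmolality = 2·Na + glucose + BUN/2.8 + ethanol/4.6
= 2·138 + 5.6 + 14/2.8 + 123/4.6
= 276 + 5.60 + 5 + 26.74
= 313.34 mOsm/kg ≈ 313.3 mOsm/kg
Osmolar gap = measured − calculated = 317 − 313.3 = 3.7 mOsm/kg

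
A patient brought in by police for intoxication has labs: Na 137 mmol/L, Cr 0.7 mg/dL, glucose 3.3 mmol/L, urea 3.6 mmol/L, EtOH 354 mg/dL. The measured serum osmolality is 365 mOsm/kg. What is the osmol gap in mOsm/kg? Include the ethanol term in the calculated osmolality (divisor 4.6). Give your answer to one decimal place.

7.1 mOsm/kg

Calculated osmolality = 2·Na + glucose + urea + ethanol/4.6
= 2·137 + 3.3 + 3.6 + 354/4.6
= 274 + 3.30 + 3.60 + 76.96
= 357.86 mOsm/kg ≈ 357.9 mOsm/kg
Osmolar gap = measured − calculated = 365 − 357.9 = 7.1 mOsm/kg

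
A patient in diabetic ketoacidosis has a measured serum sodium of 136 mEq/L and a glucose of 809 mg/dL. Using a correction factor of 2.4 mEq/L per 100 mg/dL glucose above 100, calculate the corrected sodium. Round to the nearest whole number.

153 mEq/L

Corrected Na = measured Na + 2.4 · (glucose − 100)/100
= 136 + 2.4 · (809 − 100)/100
= 136 + 17
= 153 mEq/L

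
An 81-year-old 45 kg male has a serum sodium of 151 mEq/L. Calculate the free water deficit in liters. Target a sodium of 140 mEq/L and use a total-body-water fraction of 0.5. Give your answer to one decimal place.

TBW = 0.5 · 45 = 22.5 L
Free water deficit = TBW · (Na/140 − 1)
= 22.5 · (151/140 − 1)
= 22.5 · 0.0786
= 1.77 L

1.8 L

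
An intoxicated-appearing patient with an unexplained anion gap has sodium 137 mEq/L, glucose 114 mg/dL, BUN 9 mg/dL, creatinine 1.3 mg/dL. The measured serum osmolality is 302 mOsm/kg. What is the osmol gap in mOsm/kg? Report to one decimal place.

Calculated osmolality = 2·Na + glucose/18 + BUN/2.8
= 2·137 + 114/18 + 9/2.8
= 274 + 6.33 + 3.21
= 283.54 mOsm/kg ≈ 283.5 mOsm/kg
Osmolar gap = measured − calculated = 302 − 283.5 = 18.5 mOsm/kg

18.5 mOsm/kg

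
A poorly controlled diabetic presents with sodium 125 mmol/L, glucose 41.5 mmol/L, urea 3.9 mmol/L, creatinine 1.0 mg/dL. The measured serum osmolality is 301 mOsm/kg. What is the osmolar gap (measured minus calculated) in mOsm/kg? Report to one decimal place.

5.6 mOsm/kg

Calculated osmolality = 2·Na + glucose + urea
= 2·125 + 41.5 + 3.9
= 250 + 41.50 + 3.90
= 295.4 mOsm/kg ≈ 295.4 mOsm/kg
Osmolar gap = measured − calculated = 301 − 295.4 = 5.6 mOsm/kg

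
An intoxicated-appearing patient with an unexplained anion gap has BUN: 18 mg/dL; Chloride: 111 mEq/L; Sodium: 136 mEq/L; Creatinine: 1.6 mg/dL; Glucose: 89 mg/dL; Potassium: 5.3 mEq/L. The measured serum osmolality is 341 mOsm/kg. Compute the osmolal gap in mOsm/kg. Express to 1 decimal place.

57.6 mOsm/kg

Calculated osmolality = 2·Na + glucose/18 + BUN/2.8
= 2·136 + 89/18 + 18/2.8
= 272 + 4.94 + 6.43
= 283.37 mOsm/kg ≈ 283.4 mOsm/kg
Osmolar gap = measured − calculated = 341 − 283.4 = 57.6 mOsm/kg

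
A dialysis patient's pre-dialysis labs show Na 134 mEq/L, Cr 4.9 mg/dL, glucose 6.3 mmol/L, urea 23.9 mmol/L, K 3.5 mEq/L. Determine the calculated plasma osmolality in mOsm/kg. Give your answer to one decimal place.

298.2 mOsm/kg

Calculated osmolality = 2·Na + glucose + urea
= 2·134 + 6.3 + 23.9
= 268 + 6.30 + 23.90
= 298.2 mOsm/kg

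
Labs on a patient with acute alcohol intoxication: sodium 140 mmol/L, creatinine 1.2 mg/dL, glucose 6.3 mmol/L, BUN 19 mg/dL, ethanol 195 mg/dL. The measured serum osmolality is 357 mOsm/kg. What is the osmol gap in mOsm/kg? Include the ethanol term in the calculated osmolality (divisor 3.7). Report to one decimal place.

Calculated osmolality = 2·Na + glucose + BUN/2.8 + ethanol/3.7
= 2·140 + 6.3 + 19/2.8 + 195/3.7
= 280 + 6.30 + 6.79 + 52.70
= 345.79 mOsm/kg ≈ 345.8 mOsm/kg
Osmolar gap = measured − calculated = 357 − 345.8 = 11.2 mOsm/kg

11.2 mOsm/kg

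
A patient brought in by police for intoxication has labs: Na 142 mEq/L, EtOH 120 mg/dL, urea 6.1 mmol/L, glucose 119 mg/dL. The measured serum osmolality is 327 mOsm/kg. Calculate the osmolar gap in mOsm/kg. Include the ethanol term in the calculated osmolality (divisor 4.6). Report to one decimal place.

4.2 mOsm/kg

Calculated osmolality = 2·Na + glucose/18 + urea + ethanol/4.6
= 2·142 + 119/18 + 6.1 + 120/4.6
= 284 + 6.61 + 6.10 + 26.09
= 322.8 mOsm/kg ≈ 322.8 mOsm/kg
Osmolar gap = measured − calculated = 327 − 322.8 = 4.2 mOsm/kg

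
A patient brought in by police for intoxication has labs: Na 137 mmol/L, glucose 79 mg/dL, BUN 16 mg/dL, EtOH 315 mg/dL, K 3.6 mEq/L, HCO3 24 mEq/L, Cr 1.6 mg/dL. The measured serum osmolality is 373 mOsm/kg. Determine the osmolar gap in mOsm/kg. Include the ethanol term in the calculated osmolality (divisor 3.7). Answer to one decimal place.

Calculated osmolality = 2·Na + glucose/18 + BUN/2.8 + ethanol/3.7
= 2·137 + 79/18 + 16/2.8 + 315/3.7
= 274 + 4.39 + 5.71 + 85.14
= 369.24 mOsm/kg ≈ 369.2 mOsm/kg
Osmolar gap = measured − calculated = 373 − 369.2 = 3.8 mOsm/kg

3.8 mOsm/kg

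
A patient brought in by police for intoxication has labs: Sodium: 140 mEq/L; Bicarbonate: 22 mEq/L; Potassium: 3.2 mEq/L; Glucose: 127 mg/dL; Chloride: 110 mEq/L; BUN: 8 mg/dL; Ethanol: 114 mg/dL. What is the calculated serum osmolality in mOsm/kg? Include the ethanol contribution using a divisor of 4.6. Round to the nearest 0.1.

Calculated osmolality = 2·Na + glucose/18 + BUN/2.8 + ethanol/4.6
= 2·140 + 127/18 + 8/2.8 + 114/4.6
= 280 + 7.06 + 2.86 + 24.78
= 314.7 mOsm/kg

314.7 mOsm/kg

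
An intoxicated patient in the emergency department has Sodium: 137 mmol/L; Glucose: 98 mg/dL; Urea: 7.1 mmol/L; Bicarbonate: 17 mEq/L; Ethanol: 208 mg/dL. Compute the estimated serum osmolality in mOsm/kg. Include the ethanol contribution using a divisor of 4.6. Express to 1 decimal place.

Calculated osmolality = 2·Na + glucose/18 + urea + ethanol/4.6
= 2·137 + 98/18 + 7.1 + 208/4.6
= 274 + 5.44 + 7.10 + 45.22
= 331.76 mOsm/kg

331.8 mOsm/kg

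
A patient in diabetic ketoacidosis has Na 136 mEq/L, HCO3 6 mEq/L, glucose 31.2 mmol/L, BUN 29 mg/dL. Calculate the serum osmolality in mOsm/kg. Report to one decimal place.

Calculated osmolality = 2·Na + glucose + BUN/2.8
= 2·136 + 31.2 + 29/2.8
= 272 + 31.20 + 10.36
= 313.56 mOsm/kg

313.6 mOsm/kg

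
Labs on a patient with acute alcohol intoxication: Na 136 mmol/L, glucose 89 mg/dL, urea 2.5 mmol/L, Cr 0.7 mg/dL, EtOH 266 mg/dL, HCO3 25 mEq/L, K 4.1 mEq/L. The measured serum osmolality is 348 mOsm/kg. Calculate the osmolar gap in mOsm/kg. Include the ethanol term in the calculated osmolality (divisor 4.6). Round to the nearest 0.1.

Calculated osmolality = 2·Na + glucose/18 + urea + ethanol/4.6
= 2·136 + 89/18 + 2.5 + 266/4.6
= 272 + 4.94 + 2.50 + 57.83
= 337.27 mOsm/kg ≈ 337.3 mOsm/kg
Osmolar gap = measured − calculated = 348 − 337.3 = 10.7 mOsm/kg

10.7 mOsm/kg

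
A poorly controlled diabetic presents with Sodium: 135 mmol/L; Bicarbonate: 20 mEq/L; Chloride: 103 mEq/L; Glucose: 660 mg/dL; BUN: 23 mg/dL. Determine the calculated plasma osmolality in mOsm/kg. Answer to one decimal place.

Calculated osmolality = 2·Na + glucose/18 + BUN/2.8
= 2·135 + 660/18 + 23/2.8
= 270 + 36.67 + 8.21
= 314.88 mOsm/kg

314.9 mOsm/kg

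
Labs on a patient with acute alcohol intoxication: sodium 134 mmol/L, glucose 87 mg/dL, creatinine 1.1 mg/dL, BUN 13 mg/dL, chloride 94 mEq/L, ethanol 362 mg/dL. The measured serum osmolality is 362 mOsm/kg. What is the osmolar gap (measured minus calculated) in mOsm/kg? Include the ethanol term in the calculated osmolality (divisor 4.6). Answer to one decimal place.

5.8 mOsm/kg

Calculated osmolality = 2·Na + glucose/18 + BUN/2.8 + ethanol/4.6
= 2·134 + 87/18 + 13/2.8 + 362/4.6
= 268 + 4.83 + 4.64 + 78.70
= 356.17 mOsm/kg ≈ 356.2 mOsm/kg
Osmolar gap = measured − calculated = 362 − 356.2 = 5.8 mOsm/kg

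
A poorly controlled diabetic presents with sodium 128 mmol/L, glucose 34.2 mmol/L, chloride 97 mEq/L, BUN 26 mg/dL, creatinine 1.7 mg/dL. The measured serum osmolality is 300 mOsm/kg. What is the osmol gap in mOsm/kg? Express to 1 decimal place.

Calculated osmolality = 2·Na + glucose + BUN/2.8
= 2·128 + 34.2 + 26/2.8
= 256 + 34.20 + 9.29
= 299.49 mOsm/kg ≈ 299.5 mOsm/kg
Osmolar gap = measured − calculated = 300 − 299.5 = 0.5 mOsm/kg

0.5 mOsm/kg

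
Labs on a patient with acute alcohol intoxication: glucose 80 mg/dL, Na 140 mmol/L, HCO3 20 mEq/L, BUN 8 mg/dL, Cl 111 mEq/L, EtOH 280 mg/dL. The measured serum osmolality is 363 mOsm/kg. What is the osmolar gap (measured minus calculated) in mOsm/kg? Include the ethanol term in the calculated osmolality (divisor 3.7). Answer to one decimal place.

Calculated osmolality = 2·Na + glucose/18 + BUN/2.8 + ethanol/3.7
= 2·140 + 80/18 + 8/2.8 + 280/3.7
= 280 + 4.44 + 2.86 + 75.68
= 362.98 mOsm/kg ≈ 363.0 mOsm/kg
Osmolar gap = measured − calculated = 363 − 363.0 = 0.0 mOsm/kg

0.0 mOsm/kg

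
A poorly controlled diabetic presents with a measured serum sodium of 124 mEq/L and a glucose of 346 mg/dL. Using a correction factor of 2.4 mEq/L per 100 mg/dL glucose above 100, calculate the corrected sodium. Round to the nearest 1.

130 mEq/L

Corrected Na = measured Na + 2.4 · (glucose − 100)/100
= 124 + 2.4 · (346 − 100)/100
= 124 + 5.9
= 129.9 mEq/L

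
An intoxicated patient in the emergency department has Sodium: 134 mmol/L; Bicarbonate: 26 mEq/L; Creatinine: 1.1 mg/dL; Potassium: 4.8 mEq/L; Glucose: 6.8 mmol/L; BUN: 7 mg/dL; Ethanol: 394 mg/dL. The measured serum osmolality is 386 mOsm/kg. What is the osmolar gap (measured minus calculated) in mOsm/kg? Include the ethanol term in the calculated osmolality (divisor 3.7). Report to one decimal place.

2.2 mOsm/kg

Calculated osmolality = 2·Na + glucose + BUN/2.8 + ethanol/3.7
= 2·134 + 6.8 + 7/2.8 + 394/3.7
= 268 + 6.80 + 2.50 + 106.49
= 383.79 mOsm/kg ≈ 383.8 mOsm/kg
Osmolar gap = measured − calculated = 386 − 383.8 = 2.2 mOsm/kg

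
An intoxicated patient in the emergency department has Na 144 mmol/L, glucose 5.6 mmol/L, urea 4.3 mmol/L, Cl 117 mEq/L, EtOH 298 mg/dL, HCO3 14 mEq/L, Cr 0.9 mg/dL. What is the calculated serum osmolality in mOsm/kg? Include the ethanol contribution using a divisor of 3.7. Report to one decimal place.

378.4 mOsm/kg

Calculated osmolality = 2·Na + glucose + urea + ethanol/3.7
= 2·144 + 5.6 + 4.3 + 298/3.7
= 288 + 5.60 + 4.30 + 80.54
= 378.44 mOsm/kg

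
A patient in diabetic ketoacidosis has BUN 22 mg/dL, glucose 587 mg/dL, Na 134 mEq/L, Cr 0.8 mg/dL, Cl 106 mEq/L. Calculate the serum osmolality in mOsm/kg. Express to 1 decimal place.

Calculated osmolality = 2·Na + glucose/18 + BUN/2.8
= 2·134 + 587/18 + 22/2.8
= 268 + 32.61 + 7.86
= 308.47 mOsm/kg

308.5 mOsm/kg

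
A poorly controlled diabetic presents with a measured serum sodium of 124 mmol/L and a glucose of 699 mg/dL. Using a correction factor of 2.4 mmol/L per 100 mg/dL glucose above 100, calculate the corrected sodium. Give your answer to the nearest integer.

138 mmol/L

Corrected Na = measured Na + 2.4 · (glucose − 100)/100
= 124 + 2.4 · (699 − 100)/100
= 124 + 14.4
= 138.4 mmol/L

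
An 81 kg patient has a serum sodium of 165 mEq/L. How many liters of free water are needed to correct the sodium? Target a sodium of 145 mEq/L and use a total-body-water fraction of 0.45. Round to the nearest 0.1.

5.0 L

TBW = 0.45 · 81 = 36.45 L
Free water deficit = TBW · (Na/145 − 1)
= 36.45 · (165/145 − 1)
= 36.45 · 0.1379
= 5.03 L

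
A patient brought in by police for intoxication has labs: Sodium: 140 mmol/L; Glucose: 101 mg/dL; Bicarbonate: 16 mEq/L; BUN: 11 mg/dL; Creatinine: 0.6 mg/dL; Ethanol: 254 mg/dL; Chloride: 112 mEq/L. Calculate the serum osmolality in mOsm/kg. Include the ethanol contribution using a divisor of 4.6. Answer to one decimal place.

Calculated osmolality = 2·Na + glucose/18 + BUN/2.8 + ethanol/4.6
= 2·140 + 101/18 + 11/2.8 + 254/4.6
= 280 + 5.61 + 3.93 + 55.22
= 344.76 mOsm/kg

344.8 mOsm/kg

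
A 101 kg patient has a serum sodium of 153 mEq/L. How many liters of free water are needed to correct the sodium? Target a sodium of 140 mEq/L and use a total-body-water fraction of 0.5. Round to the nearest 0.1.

TBW = 0.5 · 101 = 50.5 L
Free water deficit = TBW · (Na/140 − 1)
= 50.5 · (153/140 − 1)
= 50.5 · 0.0929
= 4.69 L

4.7 L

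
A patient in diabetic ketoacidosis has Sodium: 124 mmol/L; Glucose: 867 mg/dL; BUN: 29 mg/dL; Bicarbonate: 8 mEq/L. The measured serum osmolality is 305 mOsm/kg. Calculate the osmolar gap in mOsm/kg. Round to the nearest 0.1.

Calculated osmolality = 2·Na + glucose/18 + BUN/2.8
= 2·124 + 867/18 + 29/2.8
= 248 + 48.17 + 10.36
= 306.53 mOsm/kg ≈ 306.5 mOsm/kg
Osmolar gap = measured − calculated = 305 − 306.5 = -1.5 mOsm/kg

-1.5 mOsm/kg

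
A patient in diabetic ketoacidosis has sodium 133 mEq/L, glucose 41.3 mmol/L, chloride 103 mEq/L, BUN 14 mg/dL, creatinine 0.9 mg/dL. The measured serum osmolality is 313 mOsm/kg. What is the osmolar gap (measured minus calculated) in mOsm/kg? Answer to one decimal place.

Calculated osmolality = 2·Na + glucose + BUN/2.8
= 2·133 + 41.3 + 14/2.8
= 266 + 41.30 + 5
= 312.3 mOsm/kg ≈ 312.3 mOsm/kg
Osmolar gap = measured − calculated = 313 − 312.3 = 0.7 mOsm/kg

0.7 mOsm/kg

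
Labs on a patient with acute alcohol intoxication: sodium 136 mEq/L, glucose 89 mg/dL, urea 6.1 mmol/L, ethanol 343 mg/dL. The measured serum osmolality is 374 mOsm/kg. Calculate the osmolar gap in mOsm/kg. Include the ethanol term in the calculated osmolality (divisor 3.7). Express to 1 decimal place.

-1.7 mOsm/kg

Calculated osmolality = 2·Na + glucose/18 + urea + ethanol/3.7
= 2·136 + 89/18 + 6.1 + 343/3.7
= 272 + 4.94 + 6.10 + 92.70
= 375.74 mOsm/kg ≈ 375.7 mOsm/kg
Osmolar gap = measured − calculated = 374 − 375.7 = -1.7 mOsm/kg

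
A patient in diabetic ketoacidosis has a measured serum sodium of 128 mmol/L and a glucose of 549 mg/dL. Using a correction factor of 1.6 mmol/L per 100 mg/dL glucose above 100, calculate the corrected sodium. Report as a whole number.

135 mmol/L

Corrected Na = measured Na + 1.6 · (glucose − 100)/100
= 128 + 1.6 · (549 − 100)/100
= 128 + 7.2
= 135.2 mmol/L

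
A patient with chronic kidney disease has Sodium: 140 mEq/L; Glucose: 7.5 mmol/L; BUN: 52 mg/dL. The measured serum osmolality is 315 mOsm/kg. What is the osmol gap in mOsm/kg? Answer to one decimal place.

Calculated osmolality = 2·Na + glucose + BUN/2.8
= 2·140 + 7.5 + 52/2.8
= 280 + 7.50 + 18.57
= 306.07 mOsm/kg ≈ 306.1 mOsm/kg
Osmolar gap = measured − calculated = 315 − 306.1 = 8.9 mOsm/kg

8.9 mOsm/kg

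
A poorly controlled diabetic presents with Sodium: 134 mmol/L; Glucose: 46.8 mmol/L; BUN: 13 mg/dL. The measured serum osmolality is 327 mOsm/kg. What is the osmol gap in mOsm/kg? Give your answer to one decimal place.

Calculated osmolality = 2·Na + glucose + BUN/2.8
= 2·134 + 46.8 + 13/2.8
= 268 + 46.80 + 4.64
= 319.44 mOsm/kg ≈ 319.4 mOsm/kg
Osmolar gap = measured − calculated = 327 − 319.4 = 7.6 mOsm/kg

7.6 mOsm/kg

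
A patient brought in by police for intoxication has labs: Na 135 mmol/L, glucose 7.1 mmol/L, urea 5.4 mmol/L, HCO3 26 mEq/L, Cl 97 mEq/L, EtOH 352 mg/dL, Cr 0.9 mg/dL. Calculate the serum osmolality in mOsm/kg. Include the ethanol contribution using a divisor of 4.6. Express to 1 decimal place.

Calculated osmolality = 2·Na + glucose + urea + ethanol/4.6
= 2·135 + 7.1 + 5.4 + 352/4.6
= 270 + 7.10 + 5.40 + 76.52
= 359.02 mOsm/kg

359.0 mOsm/kg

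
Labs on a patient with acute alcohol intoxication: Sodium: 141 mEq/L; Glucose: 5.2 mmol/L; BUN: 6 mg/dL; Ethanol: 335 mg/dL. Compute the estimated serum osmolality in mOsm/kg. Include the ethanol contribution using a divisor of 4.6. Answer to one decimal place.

Calculated osmolality = 2·Na + glucose + BUN/2.8 + ethanol/4.6
= 2·141 + 5.2 + 6/2.8 + 335/4.6
= 282 + 5.20 + 2.14 + 72.83
= 362.17 mOsm/kg

362.2 mOsm/kg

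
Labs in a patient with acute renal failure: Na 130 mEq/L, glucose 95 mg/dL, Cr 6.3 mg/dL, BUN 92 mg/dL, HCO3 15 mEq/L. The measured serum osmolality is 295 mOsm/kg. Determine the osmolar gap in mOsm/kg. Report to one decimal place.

Calculated osmolality = 2·Na + glucose/18 + BUN/2.8
= 2·130 + 95/18 + 92/2.8
= 260 + 5.28 + 32.86
= 298.14 mOsm/kg ≈ 298.1 mOsm/kg
Osmolar gap = measured − calculated = 295 − 298.1 = -3.1 mOsm/kg

-3.1 mOsm/kg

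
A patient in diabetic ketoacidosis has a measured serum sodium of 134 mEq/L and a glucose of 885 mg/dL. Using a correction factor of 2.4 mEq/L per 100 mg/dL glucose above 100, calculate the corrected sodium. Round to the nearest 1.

153 mEq/L

Corrected Na = measured Na + 2.4 · (glucose − 100)/100
= 134 + 2.4 · (885 − 100)/100
= 134 + 18.8
= 152.8 mEq/L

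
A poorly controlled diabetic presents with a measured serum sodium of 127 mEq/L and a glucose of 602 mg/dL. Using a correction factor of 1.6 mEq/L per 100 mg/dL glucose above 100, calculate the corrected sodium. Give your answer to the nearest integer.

Corrected Na = measured Na + 1.6 · (glucose − 100)/100
= 127 + 1.6 · (602 − 100)/100
= 127 + 8
= 135 mEq/L

135 mEq/L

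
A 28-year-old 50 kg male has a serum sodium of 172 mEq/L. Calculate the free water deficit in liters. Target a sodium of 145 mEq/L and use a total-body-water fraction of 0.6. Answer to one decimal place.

TBW = 0.6 · 50 = 30 L
Free water deficit = TBW · (Na/145 − 1)
= 30 · (172/145 − 1)
= 30 · 0.1862
= 5.59 L

5.6 L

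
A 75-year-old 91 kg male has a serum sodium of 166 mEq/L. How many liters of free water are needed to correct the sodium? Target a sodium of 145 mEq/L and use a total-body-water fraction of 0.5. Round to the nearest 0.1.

TBW = 0.5 · 91 = 45.5 L
Free water deficit = TBW · (Na/145 − 1)
= 45.5 · (166/145 − 1)
= 45.5 · 0.1448
= 6.59 L

6.6 L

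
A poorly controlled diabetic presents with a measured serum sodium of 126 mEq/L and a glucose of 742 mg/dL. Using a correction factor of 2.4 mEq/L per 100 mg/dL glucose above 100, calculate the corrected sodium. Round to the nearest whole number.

141 mEq/L

Corrected Na = measured Na + 2.4 · (glucose − 100)/100
= 126 + 2.4 · (742 − 100)/100
= 126 + 15.4
= 141.4 mEq/L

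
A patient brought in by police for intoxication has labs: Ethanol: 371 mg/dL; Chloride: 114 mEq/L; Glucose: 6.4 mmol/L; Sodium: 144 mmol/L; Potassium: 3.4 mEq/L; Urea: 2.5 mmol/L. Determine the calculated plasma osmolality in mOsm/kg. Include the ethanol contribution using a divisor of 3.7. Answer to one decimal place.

397.2 mOsm/kg

Calculated osmolality = 2·Na + glucose + urea + ethanol/3.7
= 2·144 + 6.4 + 2.5 + 371/3.7
= 288 + 6.40 + 2.50 + 100.27
= 397.17 mOsm/kg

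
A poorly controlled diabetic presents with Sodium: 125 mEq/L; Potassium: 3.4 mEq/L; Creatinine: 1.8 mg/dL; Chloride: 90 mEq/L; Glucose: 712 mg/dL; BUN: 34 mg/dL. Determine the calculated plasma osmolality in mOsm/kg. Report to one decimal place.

301.7 mOsm/kg

Calculated osmolality = 2·Na + glucose/18 + BUN/2.8
= 2·125 + 712/18 + 34/2.8
= 250 + 39.56 + 12.14
= 301.7 mOsm/kg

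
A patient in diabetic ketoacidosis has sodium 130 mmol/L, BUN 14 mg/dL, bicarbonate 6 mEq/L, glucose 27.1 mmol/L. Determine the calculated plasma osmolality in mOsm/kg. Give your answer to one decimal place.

292.1 mOsm/kg

Calculated osmolality = 2·Na + glucose + BUN/2.8
= 2·130 + 27.1 + 14/2.8
= 260 + 27.10 + 5
= 292.1 mOsm/kg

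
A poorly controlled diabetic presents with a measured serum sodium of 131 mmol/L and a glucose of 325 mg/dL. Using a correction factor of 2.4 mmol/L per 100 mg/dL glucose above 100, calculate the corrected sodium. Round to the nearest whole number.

Corrected Na = measured Na + 2.4 · (glucose − 100)/100
= 131 + 2.4 · (325 − 100)/100
= 131 + 5.4
= 136.4 mmol/L

136 mmol/L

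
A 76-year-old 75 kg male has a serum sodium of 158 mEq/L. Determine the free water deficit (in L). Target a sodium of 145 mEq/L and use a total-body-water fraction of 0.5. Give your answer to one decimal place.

TBW = 0.5 · 75 = 37.5 L
Free water deficit = TBW · (Na/145 − 1)
= 37.5 · (158/145 − 1)
= 37.5 · 0.0897
= 3.36 L

3.4 L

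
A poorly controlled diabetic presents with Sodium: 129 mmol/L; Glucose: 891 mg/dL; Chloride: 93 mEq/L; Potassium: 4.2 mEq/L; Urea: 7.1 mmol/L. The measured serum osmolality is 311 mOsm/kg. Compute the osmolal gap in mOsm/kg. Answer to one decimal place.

-3.6 mOsm/kg

Calculated osmolality = 2·Na + glucose/18 + urea
= 2·129 + 891/18 + 7.1
= 258 + 49.50 + 7.10
= 314.6 mOsm/kg ≈ 314.6 mOsm/kg
Osmolar gap = measured − calculated = 311 − 314.6 = -3.6 mOsm/kg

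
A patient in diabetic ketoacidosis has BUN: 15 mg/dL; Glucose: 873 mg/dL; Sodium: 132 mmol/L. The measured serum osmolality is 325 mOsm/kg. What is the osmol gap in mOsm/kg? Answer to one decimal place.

Calculated osmolality = 2·Na + glucose/18 + BUN/2.8
= 2·132 + 873/18 + 15/2.8
= 264 + 48.50 + 5.36
= 317.86 mOsm/kg ≈ 317.9 mOsm/kg
Osmolar gap = measured − calculated = 325 − 317.9 = 7.1 mOsm/kg

7.1 mOsm/kg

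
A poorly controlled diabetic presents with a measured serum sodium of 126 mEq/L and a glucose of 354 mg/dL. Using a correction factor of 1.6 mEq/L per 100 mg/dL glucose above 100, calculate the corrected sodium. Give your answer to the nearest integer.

130 mEq/L

Corrected Na = measured Na + 1.6 · (glucose − 100)/100
= 126 + 1.6 · (354 − 100)/100
= 126 + 4.1
= 130.1 mEq/L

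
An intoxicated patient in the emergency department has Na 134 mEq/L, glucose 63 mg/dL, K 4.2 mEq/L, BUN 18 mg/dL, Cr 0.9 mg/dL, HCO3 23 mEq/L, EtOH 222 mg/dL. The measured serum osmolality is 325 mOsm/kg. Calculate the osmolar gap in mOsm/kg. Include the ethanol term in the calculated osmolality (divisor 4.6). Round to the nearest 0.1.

Calculated osmolality = 2·Na + glucose/18 + BUN/2.8 + ethanol/4.6
= 2·134 + 63/18 + 18/2.8 + 222/4.6
= 268 + 3.50 + 6.43 + 48.26
= 326.19 mOsm/kg ≈ 326.2 mOsm/kg
Osmolar gap = measured − calculated = 325 − 326.2 = -1.2 mOsm/kg

-1.2 mOsm/kg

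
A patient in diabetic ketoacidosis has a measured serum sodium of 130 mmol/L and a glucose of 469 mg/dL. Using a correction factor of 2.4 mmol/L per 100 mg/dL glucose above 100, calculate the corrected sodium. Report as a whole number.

Corrected Na = measured Na + 2.4 · (glucose − 100)/100
= 130 + 2.4 · (469 − 100)/100
= 130 + 8.9
= 138.9 mmol/L

139 mmol/L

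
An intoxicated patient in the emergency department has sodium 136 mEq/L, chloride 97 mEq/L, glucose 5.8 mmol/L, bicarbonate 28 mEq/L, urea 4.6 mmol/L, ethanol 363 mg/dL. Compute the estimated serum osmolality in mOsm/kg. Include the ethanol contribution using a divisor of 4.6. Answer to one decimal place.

Calculated osmolality = 2·Na + glucose + urea + ethanol/4.6
= 2·136 + 5.8 + 4.6 + 363/4.6
= 272 + 5.80 + 4.60 + 78.91
= 361.31 mOsm/kg

361.3 mOsm/kg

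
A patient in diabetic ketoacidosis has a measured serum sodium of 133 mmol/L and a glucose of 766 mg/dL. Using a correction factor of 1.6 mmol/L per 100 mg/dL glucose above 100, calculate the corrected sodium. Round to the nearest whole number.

144 mmol/L

Corrected Na = measured Na + 1.6 · (glucose − 100)/100
= 133 + 1.6 · (766 − 100)/100
= 133 + 10.7
= 143.7 mmol/L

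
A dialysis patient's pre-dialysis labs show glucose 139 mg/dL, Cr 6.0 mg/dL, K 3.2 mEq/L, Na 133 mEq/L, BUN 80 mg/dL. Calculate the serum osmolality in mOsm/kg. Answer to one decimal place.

Calculated osmolality = 2·Na + glucose/18 + BUN/2.8
= 2·133 + 139/18 + 80/2.8
= 266 + 7.72 + 28.57
= 302.29 mOsm/kg

302.3 mOsm/kg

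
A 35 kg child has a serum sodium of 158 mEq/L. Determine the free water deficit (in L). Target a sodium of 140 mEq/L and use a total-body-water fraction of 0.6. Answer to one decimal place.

TBW = 0.6 · 35 = 21 L
Free water deficit = TBW · (Na/140 − 1)
= 21 · (158/140 − 1)
= 21 · 0.1286
= 2.7 L

2.7 L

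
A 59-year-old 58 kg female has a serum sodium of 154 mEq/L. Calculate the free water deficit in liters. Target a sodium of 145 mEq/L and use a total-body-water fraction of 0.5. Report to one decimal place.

1.8 L

TBW = 0.5 · 58 = 29 L
Free water deficit = TBW · (Na/145 − 1)
= 29 · (154/145 − 1)
= 29 · 0.0621
= 1.8 L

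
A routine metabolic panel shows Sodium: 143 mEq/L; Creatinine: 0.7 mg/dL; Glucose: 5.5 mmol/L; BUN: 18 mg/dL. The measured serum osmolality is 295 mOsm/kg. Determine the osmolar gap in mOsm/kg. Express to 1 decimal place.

-2.9 mOsm/kg

Calculated osmolality = 2·Na + glucose + BUN/2.8
= 2·143 + 5.5 + 18/2.8
= 286 + 5.50 + 6.43
= 297.93 mOsm/kg ≈ 297.9 mOsm/kg
Osmolar gap = measured − calculated = 295 − 297.9 = -2.9 mOsm/kg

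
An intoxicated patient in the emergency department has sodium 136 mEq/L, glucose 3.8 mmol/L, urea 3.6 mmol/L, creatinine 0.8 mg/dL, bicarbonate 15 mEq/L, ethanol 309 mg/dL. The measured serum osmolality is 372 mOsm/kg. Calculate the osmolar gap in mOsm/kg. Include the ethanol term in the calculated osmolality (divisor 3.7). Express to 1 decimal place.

9.1 mOsm/kg

Calculated osmolality = 2·Na + glucose + urea + ethanol/3.7
= 2·136 + 3.8 + 3.6 + 309/3.7
= 272 + 3.80 + 3.60 + 83.51
= 362.91 mOsm/kg ≈ 362.9 mOsm/kg
Osmolar gap = measured − calculated = 372 − 362.9 = 9.1 mOsm/kg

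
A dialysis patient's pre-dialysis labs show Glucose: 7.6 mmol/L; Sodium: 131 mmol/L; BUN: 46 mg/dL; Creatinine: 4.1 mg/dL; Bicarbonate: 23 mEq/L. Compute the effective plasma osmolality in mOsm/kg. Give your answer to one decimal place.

Effective osmolality excludes urea (freely permeant across cell membranes):
2·Na + glucose
= 2·131 + 7.6
= 262 + 7.6
= 269.6 mOsm/kg

269.6 mOsm/kg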